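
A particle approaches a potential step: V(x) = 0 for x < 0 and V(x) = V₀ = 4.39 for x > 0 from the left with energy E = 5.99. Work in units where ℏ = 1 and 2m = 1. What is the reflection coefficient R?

R = 0.101

The wavenumbers are k₁ = √(2mE)/ℏ = 2.447 on the left and k₂ = √(2m(E − V₀))/ℏ = 1.265 on the right.
Matching ψ and ψ′ at x = 0 gives r = (k₁ − k₂)/(k₁ + k₂), so R = r² = 0.1015 and T = 1 − R = 0.8985.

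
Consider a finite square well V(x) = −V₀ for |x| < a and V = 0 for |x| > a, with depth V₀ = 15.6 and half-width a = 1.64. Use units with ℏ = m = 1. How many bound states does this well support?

N = 6

Define the well-strength parameter z₀ = (a/ℏ)√(2mV₀) = 1.64 × √(2·1·15.6) = 9.161.
A new bound state (alternating even/odd) appears each time z₀ passes a multiple of π/2, so N = ⌊2z₀/π⌋ + 1 = ⌊5.832⌋ + 1 = 6.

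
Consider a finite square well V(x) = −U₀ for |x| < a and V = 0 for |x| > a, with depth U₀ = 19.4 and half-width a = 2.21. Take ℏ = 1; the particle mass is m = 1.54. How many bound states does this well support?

The dimensionless depth is z₀ = a√(2mU₀)/ℏ = 2.21 × √(59.75) = 17.08.
A new bound state (alternating even/odd) appears each time z₀ passes a multiple of π/2, so N = ⌊2z₀/π⌋ + 1 = ⌊10.88⌋ + 1 = 11.

N = 11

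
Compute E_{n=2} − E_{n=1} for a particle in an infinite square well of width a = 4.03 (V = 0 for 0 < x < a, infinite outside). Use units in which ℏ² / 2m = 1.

E_n = n²π²ℏ²/(2ma²), so ΔE = (2² − 1²) π²ℏ²/(2ma²).
ΔE = 3 × π² / (2 × 0.5 × 4.03²) = 1.823.

ΔE = 1.82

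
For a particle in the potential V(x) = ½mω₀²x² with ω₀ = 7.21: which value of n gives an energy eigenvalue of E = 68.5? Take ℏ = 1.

Invert E_n = (n + ½)ℏω₀: n = E/ℏω₀ − ½ = 9.001, so n = 9.

n = 9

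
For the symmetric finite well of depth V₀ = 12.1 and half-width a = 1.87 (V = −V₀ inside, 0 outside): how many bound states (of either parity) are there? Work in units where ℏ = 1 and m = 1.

N = 6

The dimensionless depth is z₀ = a√(2mV₀)/ℏ = 1.87 × √(24.20) = 9.199.
The even/odd transcendental equations gain one root per π/2 in z₀, giving N = 1 + ⌊2z₀/π⌋ = 1 + ⌊5.856⌋ = 6.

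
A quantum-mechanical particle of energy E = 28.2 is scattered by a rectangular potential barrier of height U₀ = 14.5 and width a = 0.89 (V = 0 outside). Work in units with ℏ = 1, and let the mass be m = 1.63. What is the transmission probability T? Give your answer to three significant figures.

T = 0.985

E > U₀: inside the barrier k₂ = √(2m(E − U₀))/ℏ = 6.683, k₂a = 5.948.
T = [1 + U₀² sin²(k₂a) / (4E(E − U₀))]⁻¹ = 1/1.015 = 0.985.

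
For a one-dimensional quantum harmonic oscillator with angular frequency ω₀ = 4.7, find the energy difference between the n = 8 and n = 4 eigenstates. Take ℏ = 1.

ΔE = 18.8

E_n = ℏω₀(n + ½), so ΔE = (8 − 4) ℏω₀ = 4 × 4.7 = 18.80.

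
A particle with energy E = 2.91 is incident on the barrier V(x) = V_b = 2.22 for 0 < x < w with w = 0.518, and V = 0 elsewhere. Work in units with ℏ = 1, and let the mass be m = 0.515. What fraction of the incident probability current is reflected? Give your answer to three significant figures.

E > V_b: inside the barrier k₂ = √(2m(E − V_b))/ℏ = 0.8430, k₂w = 0.4367.
T = [1 + V_b² sin²(k₂w) / (4E(E − V_b))]⁻¹ = 1/1.110 = 0.901.
R = 1 − T = 0.0989.

R = 0.0989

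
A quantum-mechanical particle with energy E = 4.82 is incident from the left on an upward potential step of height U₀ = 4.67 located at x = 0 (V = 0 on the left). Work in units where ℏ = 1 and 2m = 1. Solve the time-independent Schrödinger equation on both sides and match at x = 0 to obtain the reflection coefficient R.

R = 0.490

The wavenumbers are k₁ = √(2mE)/ℏ = 2.195 on the left and k₂ = √(2m(E − U₀))/ℏ = 0.3873 on the right.
Matching ψ and ψ′ at x = 0 gives r = (k₁ − k₂)/(k₁ + k₂), so R = r² = 0.4901 and T = 1 − R = 0.5099.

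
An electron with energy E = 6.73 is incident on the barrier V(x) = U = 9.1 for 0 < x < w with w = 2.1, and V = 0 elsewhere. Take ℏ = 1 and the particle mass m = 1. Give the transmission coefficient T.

Since E < U the interior solution is evanescent with decay constant κ = √(2m(U − E))/ℏ = 2.177.
κw = 4.572, sinh(κw) = 48.36.
The exact tunnelling result is T⁻¹ = 1 + U² sinh²(κw) / [4E(U − E)] = 3037, so T = 0.000329.

T = 0.000329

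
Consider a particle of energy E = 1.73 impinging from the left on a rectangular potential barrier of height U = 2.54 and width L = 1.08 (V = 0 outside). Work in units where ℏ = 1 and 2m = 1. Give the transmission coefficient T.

E < U: inside the barrier ψ ∝ e^{±κx} with κ = √(2m(U − E))/ℏ = 0.9000.
κL = 0.9720, sinh(κL) = 1.132.
Matching ψ, ψ′ at both faces gives T = [1 + U² sinh²(κL) / (4E(U − E))]⁻¹ = 1/2.476 = 0.404.

T = 0.404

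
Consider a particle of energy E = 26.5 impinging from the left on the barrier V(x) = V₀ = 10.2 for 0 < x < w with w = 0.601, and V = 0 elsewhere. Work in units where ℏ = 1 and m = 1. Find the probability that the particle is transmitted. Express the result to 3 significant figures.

T = 0.995

Above the barrier the interior wavenumber is k₂ = √(2m(E − V₀))/ℏ = 5.710, giving phase k₂w = 3.431.
Matching at both interfaces gives T⁻¹ = 1 + V₀² sin²(k₂w) / [4E(E − V₀)] = 1.005, hence T = 0.995.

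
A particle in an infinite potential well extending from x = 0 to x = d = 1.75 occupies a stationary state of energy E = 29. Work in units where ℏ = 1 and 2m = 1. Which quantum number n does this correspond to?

n = 3

From E_n = n²π²ℏ²/(2md²) invert to n = √(2md²E)/(πℏ).
n = (1.75/π) × √(2 × 0.5 × 29) = 3.000 → n = 3.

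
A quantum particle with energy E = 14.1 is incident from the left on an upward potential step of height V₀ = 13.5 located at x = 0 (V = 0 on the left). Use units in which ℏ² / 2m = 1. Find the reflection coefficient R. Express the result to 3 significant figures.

The wavenumbers are k₁ = √(2mE)/ℏ = 3.755 on the left and k₂ = √(2m(E − V₀))/ℏ = 0.7746 on the right.
Matching ψ and ψ′ at x = 0 gives r = (k₁ − k₂)/(k₁ + k₂), so R = r² = 0.4329 and T = 1 − R = 0.5671.

R = 0.433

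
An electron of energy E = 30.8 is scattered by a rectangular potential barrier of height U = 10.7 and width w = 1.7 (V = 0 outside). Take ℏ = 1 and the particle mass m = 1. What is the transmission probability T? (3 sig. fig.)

T = 0.958

Above the barrier the interior wavenumber is k₂ = √(2m(E − U))/ℏ = 6.340, giving phase k₂w = 10.78.
T = [1 + U² sin²(k₂w) / (4E(E − U))]⁻¹ = 1/1.044 = 0.958.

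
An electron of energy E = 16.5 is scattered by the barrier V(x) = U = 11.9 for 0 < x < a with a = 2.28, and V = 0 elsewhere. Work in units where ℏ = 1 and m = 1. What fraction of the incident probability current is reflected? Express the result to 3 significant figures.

R = 0.140

E > U: inside the barrier k₂ = √(2m(E − U))/ℏ = 3.033, k₂a = 6.916.
T = [1 + U² sin²(k₂a) / (4E(E − U))]⁻¹ = 1/1.163 = 0.860.
R = 1 − T = 0.140.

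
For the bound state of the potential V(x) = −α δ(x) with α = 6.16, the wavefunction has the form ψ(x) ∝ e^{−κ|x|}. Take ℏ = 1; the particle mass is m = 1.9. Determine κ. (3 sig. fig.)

Integrate −(ℏ²/2m)ψ'' − αδ(x)ψ = Eψ from −ε to +ε: the ψ'' term gives ψ'(0⁺) − ψ'(0⁻) and the δ term gives −(2mα/ℏ²)ψ(0).
With ψ ∝ e^{−κ|x|} this yields −2κ = −2mα/ℏ², so κ = mα/ℏ² = 11.70.

κ = 11.7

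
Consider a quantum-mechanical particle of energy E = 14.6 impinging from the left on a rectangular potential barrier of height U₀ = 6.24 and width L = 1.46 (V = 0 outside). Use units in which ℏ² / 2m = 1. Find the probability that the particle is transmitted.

T = 0.942

E > U₀: inside the barrier k₂ = √(2m(E − U₀))/ℏ = 2.891, k₂L = 4.221.
T = [1 + U₀² sin²(k₂L) / (4E(E − U₀))]⁻¹ = 1/1.062 = 0.942.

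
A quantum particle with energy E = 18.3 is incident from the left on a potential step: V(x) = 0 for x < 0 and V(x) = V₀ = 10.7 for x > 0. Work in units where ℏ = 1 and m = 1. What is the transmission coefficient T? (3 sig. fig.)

T = 0.953

The wavenumbers are k₁ = √(2mE)/ℏ = 6.050 on the left and k₂ = √(2m(E − V₀))/ℏ = 3.899 on the right.
Continuity of ψ and ψ′ at the step yields the reflection amplitude r = (k₁ − k₂)/(k₁ + k₂) = 0.2162; thus R = |r|² = 0.04675, T = 0.9532.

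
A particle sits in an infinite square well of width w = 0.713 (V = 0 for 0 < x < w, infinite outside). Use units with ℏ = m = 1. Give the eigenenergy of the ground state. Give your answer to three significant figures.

E = 9.71

Requiring ψ(0) = ψ(w) = 0 quantises k = nπ/w, hence E_n = ℏ²k²/2m = n²π²ℏ²/(2mw²).
E_1 = 1² × π² / (2 × 1 × 0.713²) = 9.707.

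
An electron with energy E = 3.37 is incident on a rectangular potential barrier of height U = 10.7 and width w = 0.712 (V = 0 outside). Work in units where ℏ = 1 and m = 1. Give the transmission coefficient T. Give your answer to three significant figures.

Since E < U the interior solution is evanescent with decay constant κ = √(2m(U − E))/ℏ = 3.829.
κw = 2.726, sinh(κw) = 7.604.
Matching ψ, ψ′ at both faces gives T = [1 + U² sinh²(κw) / (4E(U − E))]⁻¹ = 1/68.00 = 0.0147.

T = 0.0147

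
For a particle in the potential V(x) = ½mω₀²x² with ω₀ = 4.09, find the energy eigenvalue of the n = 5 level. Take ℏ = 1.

The oscillator eigenvalues are E_n = ℏω₀(n + ½), so E_5 = 4.09 × 5.5 = 22.50.

E = 22.5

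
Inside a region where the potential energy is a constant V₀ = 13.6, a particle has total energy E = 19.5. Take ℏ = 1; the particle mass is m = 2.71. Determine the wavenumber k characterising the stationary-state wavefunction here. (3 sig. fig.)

With E > V₀ the solution is oscillatory, ψ ∝ e^{±ikx} with k = √(2m(E − V₀))/ℏ.
k = √(2 × 2.71 × 5.9) = 5.655.

k = 5.65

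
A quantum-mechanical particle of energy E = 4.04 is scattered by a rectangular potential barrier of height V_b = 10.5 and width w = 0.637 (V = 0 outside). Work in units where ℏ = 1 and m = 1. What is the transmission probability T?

Since E < V_b the interior solution is evanescent with decay constant κ = √(2m(V_b − E))/ℏ = 3.594.
κw = 2.290, sinh(κw) = 4.885.
The exact tunnelling result is T⁻¹ = 1 + V_b² sinh²(κw) / [4E(V_b − E)] = 26.20, so T = 0.0382.

T = 0.0382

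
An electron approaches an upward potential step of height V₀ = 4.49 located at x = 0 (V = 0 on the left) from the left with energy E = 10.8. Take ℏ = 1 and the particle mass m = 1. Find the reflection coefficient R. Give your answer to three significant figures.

R = 0.0178

On each side the TISE gives plane waves with k = √(2m(E − V))/ℏ: k₁ = √(2·1·10.8) = 4.648, k₂ = √(2·1·6.31) = 3.552.
Continuity of ψ and ψ′ at the step yields the reflection amplitude r = (k₁ − k₂)/(k₁ + k₂) = 0.1336; thus R = |r|² = 0.01784, T = 0.9822.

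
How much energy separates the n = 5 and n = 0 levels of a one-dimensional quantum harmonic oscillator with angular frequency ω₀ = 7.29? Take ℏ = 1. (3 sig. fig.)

ΔE = 36.5

E_n = ℏω₀(n + ½), so ΔE = (5 − 0) ℏω₀ = 5 × 7.29 = 36.45.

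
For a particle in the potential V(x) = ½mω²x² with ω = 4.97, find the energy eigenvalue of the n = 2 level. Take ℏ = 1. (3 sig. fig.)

Using E_n = (n + ½)ℏω: E_2 = 2.5 × 4.97 = 12.43.

E = 12.4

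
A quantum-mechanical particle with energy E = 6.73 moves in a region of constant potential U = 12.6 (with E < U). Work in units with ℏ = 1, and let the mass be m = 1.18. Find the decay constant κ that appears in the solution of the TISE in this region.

Since E < U the TISE in this region is ψ'' = κ²ψ with κ = √(2m(U − E))/ℏ.
κ = √(2 × 1.18 × 5.87) = 3.722.

κ = 3.72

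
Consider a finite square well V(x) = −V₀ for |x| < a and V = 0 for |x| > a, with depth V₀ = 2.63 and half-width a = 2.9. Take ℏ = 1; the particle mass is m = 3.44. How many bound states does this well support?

N = 8

The dimensionless depth is z₀ = a√(2mV₀)/ℏ = 2.9 × √(18.09) = 12.34.
A new bound state (alternating even/odd) appears each time z₀ passes a multiple of π/2, so N = ⌊2z₀/π⌋ + 1 = ⌊7.853⌋ + 1 = 8.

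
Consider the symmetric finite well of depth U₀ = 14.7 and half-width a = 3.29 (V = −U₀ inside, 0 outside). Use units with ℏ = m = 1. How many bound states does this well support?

The dimensionless depth is z₀ = a√(2mU₀)/ℏ = 3.29 × √(29.40) = 17.84.
The even/odd transcendental equations gain one root per π/2 in z₀, giving N = 1 + ⌊2z₀/π⌋ = 1 + ⌊11.36⌋ = 12.

N = 12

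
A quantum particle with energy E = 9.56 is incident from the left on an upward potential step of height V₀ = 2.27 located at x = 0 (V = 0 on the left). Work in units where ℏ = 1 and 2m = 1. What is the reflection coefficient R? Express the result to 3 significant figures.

The wavenumbers are k₁ = √(2mE)/ℏ = 3.092 on the left and k₂ = √(2m(E − V₀))/ℏ = 2.700 on the right.
Continuity of ψ and ψ′ at the step yields the reflection amplitude r = (k₁ − k₂)/(k₁ + k₂) = 0.06767; thus R = |r|² = 0.004579, T = 0.9954.

R = 0.00458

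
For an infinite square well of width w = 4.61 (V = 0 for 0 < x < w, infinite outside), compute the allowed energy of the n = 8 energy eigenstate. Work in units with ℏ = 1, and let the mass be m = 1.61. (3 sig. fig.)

Requiring ψ(0) = ψ(w) = 0 quantises k = nπ/w, hence E_n = ℏ²k²/2m = n²π²ℏ²/(2mw²).
E_8 = 8² × π² / (2 × 1.61 × 4.61²) = 9.230.

E = 9.23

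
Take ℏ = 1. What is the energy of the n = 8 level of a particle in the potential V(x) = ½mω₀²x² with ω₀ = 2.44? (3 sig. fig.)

The oscillator eigenvalues are E_n = ℏω₀(n + ½), so E_8 = 2.44 × 8.5 = 20.74.

E = 20.7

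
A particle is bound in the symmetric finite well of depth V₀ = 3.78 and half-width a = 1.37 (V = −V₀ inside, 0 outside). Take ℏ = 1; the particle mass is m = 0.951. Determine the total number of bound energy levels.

N = 3

The dimensionless depth is z₀ = a√(2mV₀)/ℏ = 1.37 × √(7.190) = 3.673.
The even/odd transcendental equations gain one root per π/2 in z₀, giving N = 1 + ⌊2z₀/π⌋ = 1 + ⌊2.339⌋ = 3.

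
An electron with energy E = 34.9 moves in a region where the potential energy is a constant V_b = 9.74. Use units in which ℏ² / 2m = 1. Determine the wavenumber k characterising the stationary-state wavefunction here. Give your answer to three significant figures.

With E > V_b the solution is oscillatory, ψ ∝ e^{±ikx} with k = √(2m(E − V_b))/ℏ.
k = √(2 × 0.5 × 25.16) = 5.016.

k = 5.02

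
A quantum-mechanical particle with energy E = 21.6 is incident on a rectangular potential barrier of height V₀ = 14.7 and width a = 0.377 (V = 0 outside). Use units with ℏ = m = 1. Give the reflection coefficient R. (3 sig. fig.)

E > V₀: inside the barrier k₂ = √(2m(E − V₀))/ℏ = 3.715, k₂a = 1.400.
Matching at both interfaces gives T⁻¹ = 1 + V₀² sin²(k₂a) / [4E(E − V₀)] = 1.352, hence T = 0.740.
R = 1 − T = 0.260.

R = 0.260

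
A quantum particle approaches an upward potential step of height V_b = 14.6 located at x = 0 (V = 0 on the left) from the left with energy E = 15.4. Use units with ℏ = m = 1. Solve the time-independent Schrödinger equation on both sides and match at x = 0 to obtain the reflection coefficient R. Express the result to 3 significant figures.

R = 0.395

On each side the TISE gives plane waves with k = √(2m(E − V))/ℏ: k₁ = √(2·1·15.4) = 5.550, k₂ = √(2·1·0.8) = 1.265.
Matching ψ and ψ′ at x = 0 gives r = (k₁ − k₂)/(k₁ + k₂), so R = r² = 0.3954 and T = 1 − R = 0.6046.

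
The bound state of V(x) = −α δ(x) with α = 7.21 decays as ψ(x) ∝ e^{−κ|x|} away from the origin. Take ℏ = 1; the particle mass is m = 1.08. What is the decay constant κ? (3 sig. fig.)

Integrate −(ℏ²/2m)ψ'' − αδ(x)ψ = Eψ from −ε to +ε: the ψ'' term gives ψ'(0⁺) − ψ'(0⁻) and the δ term gives −(2mα/ℏ²)ψ(0).
With ψ ∝ e^{−κ|x|} this yields −2κ = −2mα/ℏ², so κ = mα/ℏ² = 7.787.

κ = 7.79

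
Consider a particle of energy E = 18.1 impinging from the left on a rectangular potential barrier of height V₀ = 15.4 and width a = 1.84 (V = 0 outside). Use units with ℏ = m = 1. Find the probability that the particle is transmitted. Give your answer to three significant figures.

E > V₀: inside the barrier k₂ = √(2m(E − V₀))/ℏ = 2.324, k₂a = 4.276.
T = [1 + V₀² sin²(k₂a) / (4E(E − V₀))]⁻¹ = 1/1.996 = 0.501.

T = 0.501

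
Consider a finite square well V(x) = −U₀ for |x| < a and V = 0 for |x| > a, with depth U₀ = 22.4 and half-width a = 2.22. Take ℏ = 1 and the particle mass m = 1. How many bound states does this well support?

N = 10

Define the well-strength parameter z₀ = (a/ℏ)√(2mU₀) = 2.22 × √(2·1·22.4) = 14.86.
A new bound state (alternating even/odd) appears each time z₀ passes a multiple of π/2, so N = ⌊2z₀/π⌋ + 1 = ⌊9.460⌋ + 1 = 10.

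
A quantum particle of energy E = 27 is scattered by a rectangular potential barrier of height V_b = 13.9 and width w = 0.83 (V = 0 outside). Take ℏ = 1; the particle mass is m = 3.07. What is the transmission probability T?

T = 0.897

Above the barrier the interior wavenumber is k₂ = √(2m(E − V_b))/ℏ = 8.969, giving phase k₂w = 7.444.
T = [1 + V_b² sin²(k₂w) / (4E(E − V_b))]⁻¹ = 1/1.115 = 0.897.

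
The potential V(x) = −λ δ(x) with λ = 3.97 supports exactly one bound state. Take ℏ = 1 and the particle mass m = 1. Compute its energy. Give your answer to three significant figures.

E = -7.88

For x ≠ 0 the bound state is ψ ∝ e^{−κ|x|}; integrating the TISE across the delta gives the cusp condition 2κ = 2mλ/ℏ², so κ = 3.970.
Then E = −ℏ²κ²/(2m) = −mλ²/(2ℏ²) = -7.880.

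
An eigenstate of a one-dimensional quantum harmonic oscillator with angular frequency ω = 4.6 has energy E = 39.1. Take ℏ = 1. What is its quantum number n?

Invert E_n = (n + ½)ℏω: n = E/ℏω − ½ = 8.000, so n = 8.

n = 8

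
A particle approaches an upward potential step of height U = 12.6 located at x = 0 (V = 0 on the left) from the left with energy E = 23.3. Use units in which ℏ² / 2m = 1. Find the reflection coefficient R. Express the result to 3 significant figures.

The wavenumbers are k₁ = √(2mE)/ℏ = 4.827 on the left and k₂ = √(2m(E − U))/ℏ = 3.271 on the right.
Continuity of ψ and ψ′ at the step yields the reflection amplitude r = (k₁ − k₂)/(k₁ + k₂) = 0.1921; thus R = |r|² = 0.03692, T = 0.9631.

R = 0.0369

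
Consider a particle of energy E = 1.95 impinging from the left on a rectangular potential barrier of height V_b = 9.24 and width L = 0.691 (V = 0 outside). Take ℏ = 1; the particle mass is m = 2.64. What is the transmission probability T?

E < V_b: inside the barrier ψ ∝ e^{±κx} with κ = √(2m(V_b − E))/ℏ = 6.204.
κL = 4.287, sinh(κL) = 36.37.
Matching ψ, ψ′ at both faces gives T = [1 + V_b² sinh²(κL) / (4E(V_b − E))]⁻¹ = 1/1987 = 0.000503.

T = 0.000503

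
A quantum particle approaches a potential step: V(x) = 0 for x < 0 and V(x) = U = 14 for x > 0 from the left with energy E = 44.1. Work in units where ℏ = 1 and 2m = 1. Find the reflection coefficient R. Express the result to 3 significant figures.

The wavenumbers are k₁ = √(2mE)/ℏ = 6.641 on the left and k₂ = √(2m(E − U))/ℏ = 5.486 on the right.
Matching ψ and ψ′ at x = 0 gives r = (k₁ − k₂)/(k₁ + k₂), so R = r² = 0.009062 and T = 1 − R = 0.9909.

R = 0.00906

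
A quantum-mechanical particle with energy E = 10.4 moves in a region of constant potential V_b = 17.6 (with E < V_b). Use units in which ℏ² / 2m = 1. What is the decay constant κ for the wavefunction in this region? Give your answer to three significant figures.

Since E < V_b the TISE in this region is ψ'' = κ²ψ with κ = √(2m(V_b − E))/ℏ.
κ = √(2 × 0.5 × 7.2) = 2.683.

κ = 2.68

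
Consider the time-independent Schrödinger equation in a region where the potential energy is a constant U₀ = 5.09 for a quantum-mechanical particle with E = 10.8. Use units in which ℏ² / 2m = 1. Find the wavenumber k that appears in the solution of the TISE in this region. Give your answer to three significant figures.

k = 2.39

With E > U₀ the solution is oscillatory, ψ ∝ e^{±ikx} with k = √(2m(E − U₀))/ℏ.
k = √(2 × 0.5 × 5.71) = 2.390.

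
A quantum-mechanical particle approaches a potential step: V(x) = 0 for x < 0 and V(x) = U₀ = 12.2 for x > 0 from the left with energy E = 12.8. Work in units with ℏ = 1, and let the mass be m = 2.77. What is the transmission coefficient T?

The wavenumbers are k₁ = √(2mE)/ℏ = 8.421 on the left and k₂ = √(2m(E − U₀))/ℏ = 1.823 on the right.
Continuity of ψ and ψ′ at the step yields the reflection amplitude r = (k₁ − k₂)/(k₁ + k₂) = 0.6441; thus R = |r|² = 0.4148, T = 0.5852.

T = 0.585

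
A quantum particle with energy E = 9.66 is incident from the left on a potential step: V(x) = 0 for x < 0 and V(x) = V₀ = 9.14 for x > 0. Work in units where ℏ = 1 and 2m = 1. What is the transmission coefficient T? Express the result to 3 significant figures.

T = 0.611

The wavenumbers are k₁ = √(2mE)/ℏ = 3.108 on the left and k₂ = √(2m(E − V₀))/ℏ = 0.7211 on the right.
Matching ψ and ψ′ at x = 0 gives r = (k₁ − k₂)/(k₁ + k₂), so R = r² = 0.3886 and T = 1 − R = 0.6114.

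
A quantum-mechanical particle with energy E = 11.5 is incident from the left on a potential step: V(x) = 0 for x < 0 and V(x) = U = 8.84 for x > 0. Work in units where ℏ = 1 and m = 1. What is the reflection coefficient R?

On each side the TISE gives plane waves with k = √(2m(E − V))/ℏ: k₁ = √(2·1·11.5) = 4.796, k₂ = √(2·1·2.66) = 2.307.
Matching ψ and ψ′ at x = 0 gives r = (k₁ − k₂)/(k₁ + k₂), so R = r² = 0.1228 and T = 1 − R = 0.8772.

R = 0.123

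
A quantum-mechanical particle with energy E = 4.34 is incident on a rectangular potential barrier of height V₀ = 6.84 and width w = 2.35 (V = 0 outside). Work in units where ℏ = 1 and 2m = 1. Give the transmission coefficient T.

E < V₀: inside the barrier ψ ∝ e^{±κx} with κ = √(2m(V₀ − E))/ℏ = 1.581.
κw = 3.716, sinh(κw) = 20.53.
Matching ψ, ψ′ at both faces gives T = [1 + V₀² sinh²(κw) / (4E(V₀ − E))]⁻¹ = 1/455.4 = 0.00220.

T = 0.00220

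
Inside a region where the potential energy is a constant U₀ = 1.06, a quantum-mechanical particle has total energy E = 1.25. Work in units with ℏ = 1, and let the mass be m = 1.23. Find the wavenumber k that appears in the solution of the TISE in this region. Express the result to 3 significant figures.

k = 0.684

With E > U₀ the solution is oscillatory, ψ ∝ e^{±ikx} with k = √(2m(E − U₀))/ℏ.
k = √(2 × 1.23 × 0.19) = 0.6837.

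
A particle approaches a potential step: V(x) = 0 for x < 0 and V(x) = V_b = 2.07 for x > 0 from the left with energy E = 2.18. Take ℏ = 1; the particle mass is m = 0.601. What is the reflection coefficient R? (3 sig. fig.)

R = 0.401

The wavenumbers are k₁ = √(2mE)/ℏ = 1.619 on the left and k₂ = √(2m(E − V_b))/ℏ = 0.3636 on the right.
Continuity of ψ and ψ′ at the step yields the reflection amplitude r = (k₁ − k₂)/(k₁ + k₂) = 0.6331; thus R = |r|² = 0.4009, T = 0.5991.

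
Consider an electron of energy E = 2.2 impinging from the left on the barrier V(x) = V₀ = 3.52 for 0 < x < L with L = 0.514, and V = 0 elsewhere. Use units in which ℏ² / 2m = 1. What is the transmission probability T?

E < V₀: inside the barrier ψ ∝ e^{±κx} with κ = √(2m(V₀ − E))/ℏ = 1.149.
κL = 0.5905, sinh(κL) = 0.6255.
The exact tunnelling result is T⁻¹ = 1 + V₀² sinh²(κL) / [4E(V₀ − E)] = 1.417, so T = 0.706.

T = 0.706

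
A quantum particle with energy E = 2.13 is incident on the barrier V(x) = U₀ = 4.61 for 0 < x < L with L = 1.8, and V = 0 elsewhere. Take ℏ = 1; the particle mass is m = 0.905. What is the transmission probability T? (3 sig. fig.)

T = 0.00193

Since E < U₀ the interior solution is evanescent with decay constant κ = √(2m(U₀ − E))/ℏ = 2.119.
κL = 3.814, sinh(κL) = 22.65.
Matching ψ, ψ′ at both faces gives T = [1 + U₀² sinh²(κL) / (4E(U₀ − E))]⁻¹ = 1/516.8 = 0.00193.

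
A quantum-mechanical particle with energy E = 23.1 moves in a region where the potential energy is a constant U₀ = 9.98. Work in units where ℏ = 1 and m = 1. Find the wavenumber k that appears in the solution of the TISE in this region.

k = 5.12

With E > U₀ the solution is oscillatory, ψ ∝ e^{±ikx} with k = √(2m(E − U₀))/ℏ.
k = √(2 × 1 × 13.12) = 5.122.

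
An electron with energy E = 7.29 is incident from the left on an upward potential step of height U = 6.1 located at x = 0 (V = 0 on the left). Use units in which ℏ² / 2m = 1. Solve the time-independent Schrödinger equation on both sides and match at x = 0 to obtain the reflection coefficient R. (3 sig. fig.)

On each side the TISE gives plane waves with k = √(2m(E − V))/ℏ: k₁ = √(2·½·7.29) = 2.700, k₂ = √(2·½·1.19) = 1.091.
Continuity of ψ and ψ′ at the step yields the reflection amplitude r = (k₁ − k₂)/(k₁ + k₂) = 0.4245; thus R = |r|² = 0.1802, T = 0.8198.

R = 0.180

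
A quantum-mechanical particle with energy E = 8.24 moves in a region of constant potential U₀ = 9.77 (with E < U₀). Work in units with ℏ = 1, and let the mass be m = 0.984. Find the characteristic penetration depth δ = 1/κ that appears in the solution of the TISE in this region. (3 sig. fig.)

Since E < U₀ the TISE in this region is ψ'' = κ²ψ with κ = √(2m(U₀ − E))/ℏ.
κ = √(2 × 0.984 × 1.53) = 1.735. The penetration depth is δ = 1/κ = 0.576.

δ = 0.576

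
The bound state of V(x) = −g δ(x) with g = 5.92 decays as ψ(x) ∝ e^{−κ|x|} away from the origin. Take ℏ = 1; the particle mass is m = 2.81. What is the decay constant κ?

Integrate −(ℏ²/2m)ψ'' − gδ(x)ψ = Eψ from −ε to +ε: the ψ'' term gives ψ'(0⁺) − ψ'(0⁻) and the δ term gives −(2mg/ℏ²)ψ(0).
With ψ ∝ e^{−κ|x|} this yields −2κ = −2mg/ℏ², so κ = mg/ℏ² = 16.64.

κ = 16.6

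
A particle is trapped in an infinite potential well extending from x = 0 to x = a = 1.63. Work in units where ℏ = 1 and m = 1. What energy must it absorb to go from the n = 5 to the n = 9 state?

ΔE = 104

E_n = n²π²ℏ²/(2ma²), so ΔE = (9² − 5²) π²ℏ²/(2ma²).
ΔE = 56 × π² / (2 × 1 × 1.63²) = 104.0.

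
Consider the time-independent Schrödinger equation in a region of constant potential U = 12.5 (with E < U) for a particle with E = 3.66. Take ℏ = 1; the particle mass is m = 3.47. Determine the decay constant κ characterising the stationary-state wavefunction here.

Since E < U the TISE in this region is ψ'' = κ²ψ with κ = √(2m(U − E))/ℏ.
κ = √(2 × 3.47 × 8.84) = 7.833.

κ = 7.83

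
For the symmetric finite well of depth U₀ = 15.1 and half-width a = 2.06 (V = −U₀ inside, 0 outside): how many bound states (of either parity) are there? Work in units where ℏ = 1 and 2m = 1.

The dimensionless depth is z₀ = a√(2mU₀)/ℏ = 2.06 × √(15.10) = 8.005.
The even/odd transcendental equations gain one root per π/2 in z₀, giving N = 1 + ⌊2z₀/π⌋ = 1 + ⌊5.096⌋ = 6.

N = 6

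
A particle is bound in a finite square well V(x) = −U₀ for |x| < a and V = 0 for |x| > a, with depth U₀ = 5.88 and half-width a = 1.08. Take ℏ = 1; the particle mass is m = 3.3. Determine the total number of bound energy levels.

N = 5

Define the well-strength parameter z₀ = (a/ℏ)√(2mU₀) = 1.08 × √(2·3.3·5.88) = 6.728.
The even/odd transcendental equations gain one root per π/2 in z₀, giving N = 1 + ⌊2z₀/π⌋ = 1 + ⌊4.283⌋ = 5.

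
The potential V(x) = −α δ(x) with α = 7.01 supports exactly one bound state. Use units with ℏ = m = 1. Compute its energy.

E = -24.6

The bound state is ψ(x) = √κ e^{−κ|x|}. The derivative jump ψ'(0⁺) − ψ'(0⁻) = −(2mα/ℏ²)ψ(0) fixes κ = mα/ℏ² = 7.010.
Then E = −ℏ²κ²/(2m) = −mα²/(2ℏ²) = -24.57.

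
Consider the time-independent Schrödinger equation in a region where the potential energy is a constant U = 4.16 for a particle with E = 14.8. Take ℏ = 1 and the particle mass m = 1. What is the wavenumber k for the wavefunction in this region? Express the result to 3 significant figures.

With E > U the solution is oscillatory, ψ ∝ e^{±ikx} with k = √(2m(E − U))/ℏ.
k = √(2 × 1 × 10.64) = 4.613.

k = 4.61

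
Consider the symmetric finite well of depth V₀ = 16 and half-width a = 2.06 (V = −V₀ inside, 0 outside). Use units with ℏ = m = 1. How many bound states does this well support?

N = 8

Define the well-strength parameter z₀ = (a/ℏ)√(2mV₀) = 2.06 × √(2·1·16) = 11.65.
A new bound state (alternating even/odd) appears each time z₀ passes a multiple of π/2, so N = ⌊2z₀/π⌋ + 1 = ⌊7.419⌋ + 1 = 8.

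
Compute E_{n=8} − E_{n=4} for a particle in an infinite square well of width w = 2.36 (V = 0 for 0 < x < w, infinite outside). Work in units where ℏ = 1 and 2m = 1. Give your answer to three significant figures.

E_n = n²π²ℏ²/(2mw²), so ΔE = (8² − 4²) π²ℏ²/(2mw²).
ΔE = 48 × π² / (2 × 0.5 × 2.36²) = 85.06.

ΔE = 85.1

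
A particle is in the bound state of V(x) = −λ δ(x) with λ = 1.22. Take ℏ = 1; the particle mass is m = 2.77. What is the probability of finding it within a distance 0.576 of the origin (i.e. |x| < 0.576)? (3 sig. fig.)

The normalised bound state is ψ = √κ e^{−κ|x|} with κ = mλ/ℏ² = 3.379.
P(|x| < d) = ∫_{−d}^{d} κ e^{−2κ|x|} dx = 1 − e^{−2κd} = 1 − e^{−3.893} = 0.9796.

P = 0.980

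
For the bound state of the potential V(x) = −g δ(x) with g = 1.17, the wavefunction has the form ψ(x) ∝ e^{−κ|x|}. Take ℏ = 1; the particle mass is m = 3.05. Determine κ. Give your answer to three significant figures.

κ = 3.57

Integrate −(ℏ²/2m)ψ'' − gδ(x)ψ = Eψ from −ε to +ε: the ψ'' term gives ψ'(0⁺) − ψ'(0⁻) and the δ term gives −(2mg/ℏ²)ψ(0).
With ψ ∝ e^{−κ|x|} this yields −2κ = −2mg/ℏ², so κ = mg/ℏ² = 3.569.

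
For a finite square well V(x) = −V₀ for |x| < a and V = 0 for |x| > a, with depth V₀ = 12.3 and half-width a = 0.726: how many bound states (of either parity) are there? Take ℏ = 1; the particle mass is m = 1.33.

The dimensionless depth is z₀ = a√(2mV₀)/ℏ = 0.726 × √(32.72) = 4.153.
The even/odd transcendental equations gain one root per π/2 in z₀, giving N = 1 + ⌊2z₀/π⌋ = 1 + ⌊2.644⌋ = 3.

N = 3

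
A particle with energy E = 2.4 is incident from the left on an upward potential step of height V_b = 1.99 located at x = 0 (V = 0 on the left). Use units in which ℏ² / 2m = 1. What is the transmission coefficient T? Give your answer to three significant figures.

T = 0.828

The wavenumbers are k₁ = √(2mE)/ℏ = 1.549 on the left and k₂ = √(2m(E − V_b))/ℏ = 0.6403 on the right.
Matching ψ and ψ′ at x = 0 gives r = (k₁ − k₂)/(k₁ + k₂), so R = r² = 0.1723 and T = 1 − R = 0.8277.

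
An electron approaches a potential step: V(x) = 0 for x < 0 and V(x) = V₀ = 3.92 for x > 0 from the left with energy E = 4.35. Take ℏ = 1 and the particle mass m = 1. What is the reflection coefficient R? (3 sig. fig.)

The wavenumbers are k₁ = √(2mE)/ℏ = 2.950 on the left and k₂ = √(2m(E − V₀))/ℏ = 0.9274 on the right.
Matching ψ and ψ′ at x = 0 gives r = (k₁ − k₂)/(k₁ + k₂), so R = r² = 0.2721 and T = 1 − R = 0.7279.

R = 0.272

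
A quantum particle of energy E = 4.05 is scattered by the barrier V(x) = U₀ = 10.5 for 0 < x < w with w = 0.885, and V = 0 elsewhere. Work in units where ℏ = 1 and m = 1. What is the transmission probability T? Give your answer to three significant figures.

E < U₀: inside the barrier ψ ∝ e^{±κx} with κ = √(2m(U₀ − E))/ℏ = 3.592.
κw = 3.179, sinh(κw) = 11.99.
Matching ψ, ψ′ at both faces gives T = [1 + U₀² sinh²(κw) / (4E(U₀ − E))]⁻¹ = 1/152.6 = 0.00655.

T = 0.00655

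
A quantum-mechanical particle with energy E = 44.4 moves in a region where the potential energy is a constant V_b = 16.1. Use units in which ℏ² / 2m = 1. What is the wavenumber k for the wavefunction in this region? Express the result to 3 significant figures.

With E > V_b the solution is oscillatory, ψ ∝ e^{±ikx} with k = √(2m(E − V_b))/ℏ.
k = √(2 × 0.5 × 28.3) = 5.320.

k = 5.32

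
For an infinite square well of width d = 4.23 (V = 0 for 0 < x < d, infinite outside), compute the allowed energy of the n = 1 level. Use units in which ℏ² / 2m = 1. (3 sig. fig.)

E = 0.552

The infinite-well eigenfunctions ψ_n = √(2/d) sin(nπx/d) vanish at both walls, giving E_n = n²π²ℏ²/(2md²).
E_1 = 1² × π² / (2 × 0.5 × 4.23²) = 0.5516.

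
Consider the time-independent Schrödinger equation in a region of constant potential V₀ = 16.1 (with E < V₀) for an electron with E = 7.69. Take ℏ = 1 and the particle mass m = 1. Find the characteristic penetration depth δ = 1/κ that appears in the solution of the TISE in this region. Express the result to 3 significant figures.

Since E < V₀ the TISE in this region is ψ'' = κ²ψ with κ = √(2m(V₀ − E))/ℏ.
κ = √(2 × 1 × 8.41) = 4.101. The penetration depth is δ = 1/κ = 0.244.

δ = 0.244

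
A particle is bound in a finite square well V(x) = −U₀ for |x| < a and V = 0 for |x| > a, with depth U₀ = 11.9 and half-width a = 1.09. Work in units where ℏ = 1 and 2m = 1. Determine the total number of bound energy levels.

The dimensionless depth is z₀ = a√(2mU₀)/ℏ = 1.09 × √(11.90) = 3.760.
The even/odd transcendental equations gain one root per π/2 in z₀, giving N = 1 + ⌊2z₀/π⌋ = 1 + ⌊2.394⌋ = 3.

N = 3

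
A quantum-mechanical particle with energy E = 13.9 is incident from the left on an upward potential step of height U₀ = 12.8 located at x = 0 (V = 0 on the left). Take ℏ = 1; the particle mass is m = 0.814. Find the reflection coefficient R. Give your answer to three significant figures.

R = 0.315

The wavenumbers are k₁ = √(2mE)/ℏ = 4.757 on the left and k₂ = √(2m(E − U₀))/ℏ = 1.338 on the right.
Continuity of ψ and ψ′ at the step yields the reflection amplitude r = (k₁ − k₂)/(k₁ + k₂) = 0.5609; thus R = |r|² = 0.3146, T = 0.6854.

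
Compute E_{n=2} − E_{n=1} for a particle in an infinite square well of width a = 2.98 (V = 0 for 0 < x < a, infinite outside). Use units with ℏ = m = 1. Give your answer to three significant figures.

ΔE = 1.67

E_n = n²π²ℏ²/(2ma²), so ΔE = (2² − 1²) π²ℏ²/(2ma²).
ΔE = 3 × π² / (2 × 1 × 2.98²) = 1.667.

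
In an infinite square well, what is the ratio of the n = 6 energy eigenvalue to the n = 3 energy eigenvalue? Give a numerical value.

4

E_n = n²π²ℏ²/(2mL²) so the ratio is n₂²/n₁² = 36/9 = 4.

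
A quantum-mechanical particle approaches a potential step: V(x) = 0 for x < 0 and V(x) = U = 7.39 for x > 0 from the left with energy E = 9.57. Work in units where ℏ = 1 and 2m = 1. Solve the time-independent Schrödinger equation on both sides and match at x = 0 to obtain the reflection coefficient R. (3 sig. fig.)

R = 0.125

The wavenumbers are k₁ = √(2mE)/ℏ = 3.094 on the left and k₂ = √(2m(E − U))/ℏ = 1.476 on the right.
Continuity of ψ and ψ′ at the step yields the reflection amplitude r = (k₁ − k₂)/(k₁ + k₂) = 0.3538; thus R = |r|² = 0.1252, T = 0.8748.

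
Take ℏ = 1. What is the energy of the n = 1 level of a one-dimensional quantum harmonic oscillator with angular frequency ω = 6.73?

The oscillator eigenvalues are E_n = ℏω(n + ½), so E_1 = 6.73 × 1.5 = 10.10.

E = 10.1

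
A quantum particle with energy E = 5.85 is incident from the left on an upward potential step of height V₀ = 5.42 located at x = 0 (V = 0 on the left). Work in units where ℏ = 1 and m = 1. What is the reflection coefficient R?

R = 0.329

The wavenumbers are k₁ = √(2mE)/ℏ = 3.421 on the left and k₂ = √(2m(E − V₀))/ℏ = 0.9274 on the right.
Continuity of ψ and ψ′ at the step yields the reflection amplitude r = (k₁ − k₂)/(k₁ + k₂) = 0.5734; thus R = |r|² = 0.3288, T = 0.6712.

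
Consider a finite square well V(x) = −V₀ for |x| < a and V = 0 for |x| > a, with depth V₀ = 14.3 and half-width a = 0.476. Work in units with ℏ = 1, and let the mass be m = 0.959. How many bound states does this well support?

N = 2

Define the well-strength parameter z₀ = (a/ℏ)√(2mV₀) = 0.476 × √(2·0.959·14.3) = 2.493.
A new bound state (alternating even/odd) appears each time z₀ passes a multiple of π/2, so N = ⌊2z₀/π⌋ + 1 = ⌊1.587⌋ + 1 = 2.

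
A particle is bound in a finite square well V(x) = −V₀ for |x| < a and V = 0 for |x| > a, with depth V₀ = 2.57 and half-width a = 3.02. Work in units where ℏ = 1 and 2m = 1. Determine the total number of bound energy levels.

N = 4

Define the well-strength parameter z₀ = (a/ℏ)√(2mV₀) = 3.02 × √(2·0.5·2.57) = 4.841.
A new bound state (alternating even/odd) appears each time z₀ passes a multiple of π/2, so N = ⌊2z₀/π⌋ + 1 = ⌊3.082⌋ + 1 = 4.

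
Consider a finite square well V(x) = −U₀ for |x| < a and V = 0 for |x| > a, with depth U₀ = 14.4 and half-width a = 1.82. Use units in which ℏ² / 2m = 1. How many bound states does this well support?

N = 5

The dimensionless depth is z₀ = a√(2mU₀)/ℏ = 1.82 × √(14.40) = 6.906.
The even/odd transcendental equations gain one root per π/2 in z₀, giving N = 1 + ⌊2z₀/π⌋ = 1 + ⌊4.397⌋ = 5.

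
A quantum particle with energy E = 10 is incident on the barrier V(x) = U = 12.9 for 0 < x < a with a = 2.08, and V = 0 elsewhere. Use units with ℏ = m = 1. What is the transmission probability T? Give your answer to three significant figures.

Since E < U the interior solution is evanescent with decay constant κ = √(2m(U − E))/ℏ = 2.408.
κa = 5.009, sinh(κa) = 74.90.
The exact tunnelling result is T⁻¹ = 1 + U² sinh²(κa) / [4E(U − E)] = 8048, so T = 0.000124.

T = 0.000124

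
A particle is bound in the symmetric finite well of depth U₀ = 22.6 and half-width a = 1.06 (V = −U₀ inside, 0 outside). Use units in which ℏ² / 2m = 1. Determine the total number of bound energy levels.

Define the well-strength parameter z₀ = (a/ℏ)√(2mU₀) = 1.06 × √(2·0.5·22.6) = 5.039.
The even/odd transcendental equations gain one root per π/2 in z₀, giving N = 1 + ⌊2z₀/π⌋ = 1 + ⌊3.208⌋ = 4.

N = 4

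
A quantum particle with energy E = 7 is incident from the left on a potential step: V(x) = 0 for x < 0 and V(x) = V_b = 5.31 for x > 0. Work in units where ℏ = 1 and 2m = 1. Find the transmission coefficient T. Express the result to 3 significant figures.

On each side the TISE gives plane waves with k = √(2m(E − V))/ℏ: k₁ = √(2·½·7) = 2.646, k₂ = √(2·½·1.69) = 1.300.
Continuity of ψ and ψ′ at the step yields the reflection amplitude r = (k₁ − k₂)/(k₁ + k₂) = 0.3411; thus R = |r|² = 0.1163, T = 0.8837.

T = 0.884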